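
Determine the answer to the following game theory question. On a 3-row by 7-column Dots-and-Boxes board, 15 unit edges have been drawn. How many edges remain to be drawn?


Grid: 3 x 7 boxes, i.e. 4 rows and 8 columns of dots.
Horizontal edges: (rows + 1) * cols = 4 * 7 = 28
Vertical edges: rows * (cols + 1) = 3 * 8 = 24
Total edges: 28 + 24 = 52
Edges drawn: 15
Remaining: 52 - 15 = 37

37


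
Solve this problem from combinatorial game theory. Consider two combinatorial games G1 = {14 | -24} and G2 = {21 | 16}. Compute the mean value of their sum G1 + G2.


G1 = {14 | -24}, G2 = {21 | 16}
Each is a switch {a | b} with numbers a > b; its mean value is (a + b)/2, and mean value is additive over game sums: m(G1 + G2) = m(G1) + m(G2).
Mean of G1 = (14 + (-24))/2 = -10/2 = -5
Mean of G2 = (21 + (16))/2 = 37/2 = 37/2
Mean of G1 + G2 = -5 + 37/2 = 27/2

27/2


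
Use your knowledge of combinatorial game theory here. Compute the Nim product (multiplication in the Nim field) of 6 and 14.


Nim multiplication is bilinear over XOR: (u XOR v) * w = (u*w) XOR (v*w).
So we split each operand into its bit components and XOR the pairwise Nim products.
6 = 2 + 4 (as XOR of powers of 2).
14 = 2 + 4 + 8 (as XOR of powers of 2).
Using the standard Nim-product table on single bits:
  2*2 = 3,   2*4 = 8,   2*8 = 12,
  4*4 = 6,   4*8 = 11,  8*8 = 13,
and  1*x = x (identity), k*l = l*k (commutative).
Pairwise Nim products:
  2 * 2 = 3
  2 * 4 = 8
  2 * 8 = 12
  4 * 2 = 8
  4 * 4 = 6
  4 * 8 = 11
XOR them: 3 XOR 8 XOR 12 XOR 8 XOR 6 XOR 11 = 2.
Result: 6 * 14 = 2 (in Nim).

2


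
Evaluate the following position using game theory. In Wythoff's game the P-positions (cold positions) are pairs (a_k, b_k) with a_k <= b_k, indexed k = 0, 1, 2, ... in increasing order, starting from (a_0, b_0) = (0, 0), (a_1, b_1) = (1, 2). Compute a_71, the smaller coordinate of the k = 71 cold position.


By Wythoff's theorem, a_k = floor(k * phi) and b_k = floor(k * phi^2) = a_k + k, where phi = (1 + sqrt(5))/2 is the golden ratio.
phi = (1 + sqrt(5))/2 = 1.618034
k = 71
k * phi = 71 * 1.618034 = 114.880413
a_71 = floor(k * phi) = 114

114


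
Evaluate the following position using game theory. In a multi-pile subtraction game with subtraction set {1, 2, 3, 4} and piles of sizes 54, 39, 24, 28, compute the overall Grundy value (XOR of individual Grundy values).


Subtraction set: {1, 2, 3, 4}
For this subtraction set, G(n) = n mod 5 (period = max + 1 = 5).
Pile 1 (size 54): G(54) = 54 mod 5 = 4
Pile 2 (size 39): G(39) = 39 mod 5 = 4
Pile 3 (size 24): G(24) = 24 mod 5 = 4
Pile 4 (size 28): G(28) = 28 mod 5 = 3
Total Grundy value = XOR of all: 4 XOR 4 XOR 4 XOR 3 = 7

7


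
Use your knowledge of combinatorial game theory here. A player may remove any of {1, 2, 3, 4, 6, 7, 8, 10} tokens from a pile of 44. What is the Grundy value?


The subtraction set is S = {1, 2, 3, 4, 6, 7, 8, 10}.
G(k) = mex{ G(k - s) : s in S, s <= k }. We compute iteratively: G(0) = 0.
G(1) = mex({0}) = 1
G(2) = mex({0, 1}) = 2
G(3) = mex({0, 1, 2}) = 3
G(4) = mex({0, 1, 2, 3}) = 4
G(5) = mex({1, 2, 3, 4}) = 0
G(6) = mex({0, 2, 3, 4}) = 1
G(7) = mex({0, 1, 3, 4}) = 2
G(8) = mex({0, 1, 2, 4}) = 3
G(9) = mex({0, 1, 2, 3}) = 4
G(10) = mex({0, 1, 2, 3, 4}) = 5
G(11) = mex({0, 1, 2, 3, 4, 5}) = 6
G(12) = mex({0, 1, 2, 3, 4, 5, 6}) = 7
G(13) = mex({0, 1, 2, 3, 4, 5, 6, 7}) = 8
G(14) = mex({1, 2, 3, 4, 5, 6, 7, 8}) = 0
G(15) = mex({0, 2, 3, 4, 6, 7, 8}) = 1
G(16) = mex({0, 1, 3, 4, 5, 7, 8}) = 2
G(17) = mex({0, 1, 2, 4, 5, 6, 8}) = 3
G(18) = mex({0, 1, 2, 3, 5, 6, 7}) = 4
G(19) = mex({1, 2, 3, 4, 6, 7, 8}) = 0
G(20) = mex({0, 2, 3, 4, 5, 7, 8}) = 1
G(21) = mex({0, 1, 3, 4, 6, 8}) = 2
G(22) = mex({0, 1, 2, 4, 7}) = 3
G(23) = mex({0, 1, 2, 3, 8}) = 4
Observe that G(14)..G(23) = 0, 1, 2, 3, 4, 0, 1, 2, 3, 4 repeats G(0)..G(9) = 0, 1, 2, 3, 4, 0, 1, 2, 3, 4.
For k >= max(S) = 10, G(k) is determined by the previous 10 values G(k-10)..G(k-1); a window of 10 consecutive values has recurred shifted by 14, so by induction G(k + 14) = G(k) for all k >= 0: the sequence is periodic from the start with period 14.
One period: G(0..13) = 0, 1, 2, 3, 4, 0, 1, 2, 3, 4, 5, 6, 7, 8.
44 mod 14 = 2, so G(44) = G(2) = 2.

2


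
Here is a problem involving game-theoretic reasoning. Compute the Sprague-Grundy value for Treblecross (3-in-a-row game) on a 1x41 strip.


Treblecross: place X on empty cells; 3-in-a-row wins.
Playing within two cells of an existing X lets the opponent win at once, so sensible play treats the cells i-2..i+2 around each X as dead. The player left with no safe cell loses, so this is a normal-play take-away game on strips of safe cells.
Placing X at cell i (0-indexed) of a strip of k safe cells leaves independent strips of sizes max(0, i-2) and max(0, k-i-3). Hence G(k) = mex{ G(max(0,i-2)) XOR G(max(0,k-i-3)) : 0 <= i < k }, with G(0) = 0.
G(1): splits (0,0):0^0=0 -> mex({0}) = 1
G(2): splits (0,0):0^0=0 -> mex({0}) = 1
G(3): splits (0,0):0^0=0 -> mex({0}) = 1
G(4): splits (0,1):0^1=1 (0,0):0^0=0 -> mex({0, 1}) = 2
G(5): splits (0,2):0^1=1 (0,1):0^1=1 (0,0):0^0=0 -> mex({0, 1}) = 2
G(6) = mex({1}) = 0
G(7) = mex({0, 1, 2}) = 3
G(8) = mex({0, 1, 2}) = 3
G(9) = mex({0, 2}) = 1
G(10) = mex({0, 2, 3}) = 1
G(11) = mex({0, 3}) = 1
G(12) = mex({1, 3}) = 0
G(13) = mex({0, 1, 2, 3}) = 4
G(14) = mex({0, 1, 2}) = 3
G(15) = mex({0, 1, 2}) = 3
G(16) = mex({0, 1, 2, 4}) = 3
G(17) = mex({0, 1, 3, 4}) = 2
G(18) = mex({0, 1, 3, 4}) = 2
G(19) = mex({0, 1, 3, 5}) = 2
G(20) = mex({0, 1, 2, 3, 5}) = 4
G(21) = mex({0, 1, 2, 3, 5}) = 4
G(22) = mex({1, 2, 6}) = 0
G(23) = mex({0, 1, 2, 3, 4, 6}) = 5
G(24) = mex({0, 1, 2, 3, 4}) = 5
G(25) = mex({0, 1, 3, 4, 7}) = 2
G(26) = mex({0, 1, 3, 4, 5, 7}) = 2
G(27) = mex({0, 1, 3, 5}) = 2
G(28) = mex({0, 1, 2, 5}) = 3
G(29) = mex({0, 1, 2, 4, 5, 6}) = 3
G(30) = mex({1, 2, 4, 6}) = 0
G(31) = mex({0, 1, 2, 3, 4, 6}) = 5
G(32) = mex({1, 2, 3, 4, 7}) = 0
G(33) = mex({0, 3, 7}) = 1
G(34) = mex({0, 2, 3, 5, 7}) = 1
G(35) = mex({0, 2, 3, 5, 6}) = 1
G(36) = mex({0, 1, 2, 5, 6}) = 3
G(37) = mex({0, 1, 2, 4, 5, 6}) = 3
G(38) = mex({0, 1, 2, 4}) = 3
G(39) = mex({0, 1, 2, 3, 4, 7}) = 5
G(40) = mex({0, 1, 2, 3, 4, 5, 7}) = 6
G(41) = mex({0, 1, 2, 3, 5, 7}) = 4
Therefore G(41) = 4.

4


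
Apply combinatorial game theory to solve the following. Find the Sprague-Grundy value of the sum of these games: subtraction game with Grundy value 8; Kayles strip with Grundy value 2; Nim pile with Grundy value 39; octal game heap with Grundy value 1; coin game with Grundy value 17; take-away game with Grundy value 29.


By the Sprague-Grundy theorem, the Grundy value of a sum of games is the XOR of individual Grundy values.
subtraction game: Grundy value = 8. Running XOR: 0 XOR 8 = 8
Kayles strip: Grundy value = 2. Running XOR: 8 XOR 2 = 10
Nim pile: Grundy value = 39. Running XOR: 10 XOR 39 = 45
octal game heap: Grundy value = 1. Running XOR: 45 XOR 1 = 44
coin game: Grundy value = 17. Running XOR: 44 XOR 17 = 61
take-away game: Grundy value = 29. Running XOR: 61 XOR 29 = 32
The combined Grundy value is 32.

32


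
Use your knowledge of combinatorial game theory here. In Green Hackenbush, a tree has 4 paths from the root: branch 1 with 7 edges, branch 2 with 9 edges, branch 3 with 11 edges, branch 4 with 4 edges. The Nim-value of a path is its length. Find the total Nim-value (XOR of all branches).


The tree has 4 branches from the ground vertex.
In Green Hackenbush, the Nim-value of a simple path of length k is k.
Branch 1: length 7, Nim-value = 7
Branch 2: length 9, Nim-value = 9
Branch 3: length 11, Nim-value = 11
Branch 4: length 4, Nim-value = 4
Total Nim-value = XOR of all branch values:
0 XOR 7 = 7
7 XOR 9 = 14
14 XOR 11 = 5
5 XOR 4 = 1
Nim-value of the tree = 1

1


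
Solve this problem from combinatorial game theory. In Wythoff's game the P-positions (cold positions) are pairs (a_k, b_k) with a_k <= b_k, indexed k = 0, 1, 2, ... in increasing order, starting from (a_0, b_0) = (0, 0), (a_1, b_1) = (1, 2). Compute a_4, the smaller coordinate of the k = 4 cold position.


By Wythoff's theorem, a_k = floor(k * phi) and b_k = floor(k * phi^2) = a_k + k, where phi = (1 + sqrt(5))/2 is the golden ratio.
phi = (1 + sqrt(5))/2 = 1.618034
k = 4
k * phi = 4 * 1.618034 = 6.472136
a_4 = floor(k * phi) = 6

6


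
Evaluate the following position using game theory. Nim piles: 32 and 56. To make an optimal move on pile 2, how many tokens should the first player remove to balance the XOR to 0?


Piles: 32 and 56
Current XOR: 32 XOR 56 = 24 (non-zero, so this is an N-position).
To make the XOR zero, we need to find a move that balances the piles.
For pile 2 (size 56): target = 56 XOR 24 = 32
We reduce pile 2 from 56 to 32.
Tokens removed: 56 - 32 = 24
Verification: 32 XOR 32 = 0

24


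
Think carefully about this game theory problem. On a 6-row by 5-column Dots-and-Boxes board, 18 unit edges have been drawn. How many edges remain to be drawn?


Grid: 6 x 5 boxes, i.e. 7 rows and 6 columns of dots.
Horizontal edges: (rows + 1) * cols = 7 * 5 = 35
Vertical edges: rows * (cols + 1) = 6 * 6 = 36
Total edges: 35 + 36 = 71
Edges drawn: 18
Remaining: 71 - 18 = 53

53


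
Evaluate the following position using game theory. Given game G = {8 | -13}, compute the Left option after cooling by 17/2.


Original game: {8 | -13} (a switch {a | b} with a > b).
Cooling by t (for t below the temperature (a - b)/2 = 21/2) taxes each move by t: {a | b} cooled by t is {a - t | b + t}.
Cooling amount: t = 17/2
Cooled Left option: 8 - 17/2 = -1/2
Cooled Right option: -13 + 17/2 = -9/2
Cooled game: {-1/2 | -9/2}
Left option = -1/2

-1/2


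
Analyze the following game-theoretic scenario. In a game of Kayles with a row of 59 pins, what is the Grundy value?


Kayles: a move removes 1 or 2 adjacent pins from a contiguous row.
Removing pins from a row of k leaves two independent rows (a, b) with a + b = k - 1 (one pin) or a + b = k - 2 (two pins); an end removal gives a = 0.
By Sprague-Grundy, G(k) = mex{ G(a) XOR G(b) } over all these splits. G(0) = 0.
G(1): splits (0,0):0^0=0 -> mex({0}) = 1
G(2): splits (0,1):0^1=1 (0,0):0^0=0 -> mex({0, 1}) = 2
G(3): splits (0,2):0^2=2 (1,1):1^1=0 (0,1):0^1=1 -> mex({0, 1, 2}) = 3
G(4): splits (0,3):0^3=3 (1,2):1^2=3 (0,2):0^2=2 (1,1):1^1=0 -> mex({0, 2, 3}) = 1
G(5): splits (0,4):0^1=1 (1,3):1^3=2 (2,2):2^2=0 (0,3):0^3=3 (1,2):1^2=3 -> mex({0, 1, 2, 3}) = 4
G(6) = mex({0, 1, 2, 4}) = 3
G(7) = mex({0, 1, 3, 4, 5}) = 2
G(8) = mex({0, 2, 3, 5, 6}) = 1
G(9) = mex({0, 1, 2, 3, 6, 7}) = 4
G(10) = mex({0, 1, 3, 4, 5, 7}) = 2
G(11) = mex({0, 1, 2, 3, 4, 5}) = 6
G(12) = mex({0, 1, 2, 3, 5, 6, 7}) = 4
G(13) = mex({0, 2, 3, 4, 6, 7}) = 1
G(14) = mex({0, 1, 4, 5, 6, 7}) = 2
G(15) = mex({0, 1, 2, 3, 4, 5, 6}) = 7
G(16) = mex({0, 2, 3, 5, 6, 7}) = 1
G(17) = mex({0, 1, 2, 3, 5, 6, 7}) = 4
G(18) = mex({0, 1, 2, 4, 5, 6}) = 3
G(19) = mex({0, 1, 3, 4, 5, 7}) = 2
G(20) = mex({0, 2, 3, 4, 5, 6, 7}) = 1
G(21) = mex({0, 1, 2, 3, 5, 6, 7}) = 4
G(22) = mex({0, 1, 2, 3, 4, 5, 7}) = 6
G(23) = mex({0, 1, 2, 3, 4, 5, 6}) = 7
G(24) = mex({0, 1, 2, 3, 5, 6, 7}) = 4
G(25) = mex({0, 2, 3, 4, 6, 7}) = 1
G(26) = mex({0, 1, 3, 4, 5, 6, 7}) = 2
G(27) = mex({0, 1, 2, 3, 4, 5, 6, 7}) = 8
G(28) = mex({0, 1, 2, 3, 4, 6, 7, 8}) = 5
G(29) = mex({0, 1, 2, 3, 5, 6, 7, 8, 9}) = 4
G(30) = mex({0, 1, 2, 3, 4, 5, 6, 9, 10}) = 7
G(31) = mex({0, 1, 3, 4, 5, 7, 10, 11}) = 2
G(32) = mex({0, 2, 3, 4, 5, 6, 7, 9, 11}) = 1
G(33) = mex({0, 1, 2, 3, 4, 5, 6, 7, 9, 12}) = 8
G(34) = mex({0, 1, 2, 3, 4, 5, 7, 8, 11, 12}) = 6
G(35) = mex({0, 1, 2, 3, 4, 5, 6, 8, 9, 10, 11}) = 7
G(36) = mex({0, 1, 2, 3, 5, 6, 7, 9, 10}) = 4
G(37) = mex({0, 2, 3, 4, 6, 7, 9, 10, 11, 12}) = 1
G(38) = mex({0, 1, 3, 4, 5, 6, 7, 9, 10, 11, 12}) = 2
G(39) = mex({0, 1, 2, 4, 5, 6, 7, 9, 10, 12, 14}) = 3
G(40) = mex({0, 2, 3, 4, 6, 7, 11, 12, 14}) = 1
G(41) = mex({0, 1, 2, 3, 5, 6, 7, 9, 10, 11, 12}) = 4
G(42) = mex({0, 1, 2, 3, 4, 5, 6, 9, 10}) = 7
G(43) = mex({0, 1, 3, 4, 5, 7, 9, 10, 12, 15}) = 2
G(44) = mex({0, 2, 3, 4, 5, 6, 7, 9, 10, 12, 15}) = 1
G(45) = mex({0, 1, 2, 3, 4, 5, 6, 7, 9, 10, 12, 14}) = 8
G(46) = mex({0, 1, 3, 4, 5, 7, 8, 11, 12, 14}) = 2
G(47) = mex({0, 1, 2, 3, 4, 5, 6, 8, 9, 10, 11, 12}) = 7
G(48) = mex({0, 1, 2, 3, 5, 6, 7, 9, 10}) = 4
G(49) = mex({0, 2, 3, 4, 6, 7, 9, 10, 11, 12, 15}) = 1
G(50) = mex({0, 1, 4, 5, 6, 7, 9, 11, 12, 14, 15}) = 2
G(51) = mex({0, 1, 2, 3, 4, 5, 6, 7, 9, 12, 14, 15}) = 8
G(52) = mex({0, 2, 3, 4, 5, 6, 7, 8, 11, 12, 15}) = 1
G(53) = mex({0, 1, 2, 3, 5, 6, 7, 8, 9, 10, 11, 12}) = 4
G(54) = mex({0, 1, 2, 3, 4, 5, 6, 9, 10}) = 7
G(55) = mex({0, 1, 3, 4, 5, 7, 9, 10, 11, 12}) = 2
G(56) = mex({0, 2, 3, 4, 5, 6, 7, 9, 10, 11, 12, 13, 14}) = 1
G(57) = mex({0, 1, 2, 3, 5, 6, 7, 9, 10, 12, 13, 14, 15}) = 4
G(58) = mex({0, 1, 3, 4, 5, 7, 11, 12, 14, 15}) = 2
G(59) = mex({0, 1, 2, 3, 4, 5, 6, 9, 10, 11, 12, 15}) = 7
Therefore G(59) = 7.

7


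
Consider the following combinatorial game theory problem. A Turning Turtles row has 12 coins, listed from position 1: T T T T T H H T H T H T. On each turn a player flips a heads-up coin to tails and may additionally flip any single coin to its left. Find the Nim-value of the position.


Coins: T T T T T H H T H T H T
Key fact: a single head at position k behaves exactly like a Nim heap of size k (turning it to T and optionally flipping a coin at j < k corresponds to moving the heap from k to j, or to 0), and heads combine as a disjunctive sum (two heads at the same place would cancel, matching j XOR j = 0). So the Nim-value is the XOR of the 1-indexed positions of the heads.
Face-up positions (1-indexed): [6, 7, 9, 11]
XOR 0 with 6: 0 XOR 6 = 6
XOR 6 with 7: 6 XOR 7 = 1
XOR 1 with 9: 1 XOR 9 = 8
XOR 8 with 11: 8 XOR 11 = 3
Nim-value = 3

3


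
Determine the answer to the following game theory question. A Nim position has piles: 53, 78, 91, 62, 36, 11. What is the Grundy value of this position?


We need the XOR (exclusive or) of all pile sizes.
After XOR-ing pile 1 (size 53): 0 XOR 53 = 53
After XOR-ing pile 2 (size 78): 53 XOR 78 = 123
After XOR-ing pile 3 (size 91): 123 XOR 91 = 32
After XOR-ing pile 4 (size 62): 32 XOR 62 = 30
After XOR-ing pile 5 (size 36): 30 XOR 36 = 58
After XOR-ing pile 6 (size 11): 58 XOR 11 = 49
The Nim-value of this position is 49.

49


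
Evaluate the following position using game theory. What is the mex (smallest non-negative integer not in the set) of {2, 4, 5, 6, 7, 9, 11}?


Set = {2, 4, 5, 6, 7, 9, 11}
0 is NOT in the set. This is the mex.
mex = 0

0


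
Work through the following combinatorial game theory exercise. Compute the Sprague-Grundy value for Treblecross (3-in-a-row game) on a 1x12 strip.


Treblecross: place X on empty cells; 3-in-a-row wins.
Playing within two cells of an existing X lets the opponent win at once, so sensible play treats the cells i-2..i+2 around each X as dead. The player left with no safe cell loses, so this is a normal-play take-away game on strips of safe cells.
Placing X at cell i (0-indexed) of a strip of k safe cells leaves independent strips of sizes max(0, i-2) and max(0, k-i-3). Hence G(k) = mex{ G(max(0,i-2)) XOR G(max(0,k-i-3)) : 0 <= i < k }, with G(0) = 0.
G(1): splits (0,0):0^0=0 -> mex({0}) = 1
G(2): splits (0,0):0^0=0 -> mex({0}) = 1
G(3): splits (0,0):0^0=0 -> mex({0}) = 1
G(4): splits (0,1):0^1=1 (0,0):0^0=0 -> mex({0, 1}) = 2
G(5): splits (0,2):0^1=1 (0,1):0^1=1 (0,0):0^0=0 -> mex({0, 1}) = 2
G(6) = mex({1}) = 0
G(7) = mex({0, 1, 2}) = 3
G(8) = mex({0, 1, 2}) = 3
G(9) = mex({0, 2}) = 1
G(10) = mex({0, 2, 3}) = 1
G(11) = mex({0, 3}) = 1
G(12) = mex({1, 3}) = 0
Therefore G(12) = 0.

0


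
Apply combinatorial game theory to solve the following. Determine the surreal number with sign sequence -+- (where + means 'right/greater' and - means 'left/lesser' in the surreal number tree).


Sign expansion: -+-
Rule: track bounds (lo, hi), initially (-inf, +inf). On '+', the current value becomes lo and we move to the simplest number in (value, hi): value + 1 if hi = +inf, otherwise the midpoint (value + hi)/2. On '-', the current value becomes hi and we move to value - 1 if lo = -inf, otherwise the midpoint (lo + value)/2.
Start at 0.
Step 1: sign = -, move left. Bounds: (-inf, 0). Value = -1
Step 2: sign = +, move right. Bounds: (-1, 0). Value = -1/2
Step 3: sign = -, move left. Bounds: (-1, -1/2). Value = -3/4
The surreal number with sign expansion -+- is -3/4.

-3/4


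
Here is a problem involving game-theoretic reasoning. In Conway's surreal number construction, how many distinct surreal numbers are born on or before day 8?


Day 0: {|} = 0 is born. Count = 1.
Day n: the number of surreal numbers born by day n is 2^(n+1) - 1.
By day 0: 2^1 - 1 = 1
By day 1: 2^2 - 1 = 3
By day 2: 2^3 - 1 = 7
By day 3: 2^4 - 1 = 15
By day 4: 2^5 - 1 = 31
By day 5: 2^6 - 1 = 63
By day 6: 2^7 - 1 = 127
By day 7: 2^8 - 1 = 255
By day 8: 2^9 - 1 = 511
By day 8: 511 surreal numbers.

511


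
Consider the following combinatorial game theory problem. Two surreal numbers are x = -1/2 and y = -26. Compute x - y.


x = -1/2, y = -26
Converting to common denominator: 2
x = -1/2, y = -52/2
x - y = -1/2 - -26 = 51/2

51/2


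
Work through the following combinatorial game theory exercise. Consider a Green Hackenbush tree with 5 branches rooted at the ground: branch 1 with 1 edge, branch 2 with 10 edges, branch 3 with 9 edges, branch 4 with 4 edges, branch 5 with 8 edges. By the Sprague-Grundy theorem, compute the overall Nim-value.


The tree has 5 branches from the ground vertex.
In Green Hackenbush, the Nim-value of a simple path of length k is k.
Branch 1: length 1, Nim-value = 1
Branch 2: length 10, Nim-value = 10
Branch 3: length 9, Nim-value = 9
Branch 4: length 4, Nim-value = 4
Branch 5: length 8, Nim-value = 8
Total Nim-value = XOR of all branch values:
0 XOR 1 = 1
1 XOR 10 = 11
11 XOR 9 = 2
2 XOR 4 = 6
6 XOR 8 = 14
Nim-value of the tree = 14

14


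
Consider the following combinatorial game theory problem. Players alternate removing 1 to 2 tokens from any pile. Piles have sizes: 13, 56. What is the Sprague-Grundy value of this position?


Subtraction set: {1, 2}
For this subtraction set, G(n) = n mod 3 (period = max + 1 = 3).
Pile 1 (size 13): G(13) = 13 mod 3 = 1
Pile 2 (size 56): G(56) = 56 mod 3 = 2
Total Grundy value = XOR of all: 1 XOR 2 = 3

3


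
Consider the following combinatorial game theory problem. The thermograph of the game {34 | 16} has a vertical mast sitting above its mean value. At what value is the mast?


Game = {34 | 16}, a switch {a | b} with numbers a > b.
Its thermograph has left wall a - t and right wall b + t, which meet at t = (a - b)/2, where both equal (a + b)/2. So the mast (mean value) is at (a + b)/2.
Mean = (34 + (16))/2 = 50/2 = 25

25


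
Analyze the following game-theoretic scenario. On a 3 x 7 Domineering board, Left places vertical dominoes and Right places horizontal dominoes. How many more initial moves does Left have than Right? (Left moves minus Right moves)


Board is 3 x 7 (rows x cols).
Left (vertical) placements: (rows-1) * cols = 2 * 7 = 14
Right (horizontal) placements: rows * (cols-1) = 3 * 6 = 18
Advantage = Left - Right = 14 - 18 = -4

-4


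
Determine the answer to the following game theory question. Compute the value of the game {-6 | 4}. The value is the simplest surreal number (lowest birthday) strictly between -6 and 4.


Left options: {-6}, max = -6
Right options: {4}, min = 4
All options are numbers and max(Left) < min(Right), so by the simplicity theorem the value is the simplest (earliest-born) number strictly between -6 and 4.
Integers -5 through 3 all lie strictly between -6 and 4.
Among integers, the simplest (lowest birthday = smallest |n|; 0 is born on day 0, +-n on day n) is 0.
No non-integer in the interval can be simpler: if x is a non-integer in the interval, then floor(x) or ceil(x) also lies in the interval (the interval contains an integer), and both are proper prefixes of x's sign expansion, i.e. born earlier. So the game value is 0.
Game value = 0

0


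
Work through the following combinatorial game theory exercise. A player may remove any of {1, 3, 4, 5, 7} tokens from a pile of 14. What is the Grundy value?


The subtraction set is S = {1, 3, 4, 5, 7}.
G(k) = mex{ G(k - s) : s in S, s <= k }. We compute iteratively: G(0) = 0.
G(1) = mex({0}) = 1
G(2) = mex({1}) = 0
G(3) = mex({0}) = 1
G(4) = mex({0, 1}) = 2
G(5) = mex({0, 1, 2}) = 3
G(6) = mex({0, 1, 3}) = 2
G(7) = mex({0, 1, 2}) = 3
G(8) = mex({1, 2, 3}) = 0
G(9) = mex({0, 2, 3}) = 1
G(10) = mex({1, 2, 3}) = 0
G(11) = mex({0, 2, 3}) = 1
G(12) = mex({0, 1, 3}) = 2
G(13) = mex({0, 1, 2}) = 3
G(14) = mex({0, 1, 3}) = 2
Therefore G(14) = 2.

2


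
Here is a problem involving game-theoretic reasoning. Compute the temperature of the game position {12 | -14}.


The game is {12 | -14}, a switch {a | b} with numbers a > b.
Cooling {a | b} by t gives {a - t | b + t}, which stops being hot when a - t = b + t, i.e. at t = (a - b)/2. So the temperature of a switch is (a - b)/2.
Temperature = (Left option - Right option) / 2
= (12 - (-14)) / 2
= 26 / 2
= 13

13


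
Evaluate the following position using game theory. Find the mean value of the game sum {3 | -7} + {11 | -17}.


G1 = {3 | -7}, G2 = {11 | -17}
Each is a switch {a | b} with numbers a > b; its mean value is (a + b)/2, and mean value is additive over game sums: m(G1 + G2) = m(G1) + m(G2).
Mean of G1 = (3 + (-7))/2 = -4/2 = -2
Mean of G2 = (11 + (-17))/2 = -6/2 = -3
Mean of G1 + G2 = -2 + -3 = -5

-5


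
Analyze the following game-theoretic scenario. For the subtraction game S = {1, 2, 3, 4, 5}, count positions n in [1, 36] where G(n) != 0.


Subtraction set S = {1, 2, 3, 4, 5}, so G(n) = n mod 6.
G(n) = 0 when n is a multiple of 6.
Multiples of 6 in [1, 36]: 6
N-positions (nonzero Grundy) = 36 - 6 = 30

30


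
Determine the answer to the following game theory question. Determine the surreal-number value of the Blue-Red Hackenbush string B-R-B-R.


Edges (from ground): B-R-B-R
By Berlekamp's sign-expansion rule, a Blue-Red Hackenbush stalk has the value of the surreal number whose sign sequence is the edge sequence with B -> + and R -> -.
Sign sequence: +-+-
Trace the sign expansion in the surreal number tree, starting from 0:
Edge 1: B (sign +) -> bounds (0, +inf), value = 1
Edge 2: R (sign -) -> bounds (0, 1), value = 1/2
Edge 3: B (sign +) -> bounds (1/2, 1), value = 3/4
Edge 4: R (sign -) -> bounds (1/2, 3/4), value = 5/8
Game value = 5/8

5/8


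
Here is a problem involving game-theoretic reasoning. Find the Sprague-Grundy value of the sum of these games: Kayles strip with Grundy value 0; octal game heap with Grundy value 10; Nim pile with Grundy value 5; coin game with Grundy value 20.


By the Sprague-Grundy theorem, the Grundy value of a sum of games is the XOR of individual Grundy values.
Kayles strip: Grundy value = 0. Running XOR: 0 XOR 0 = 0
octal game heap: Grundy value = 10. Running XOR: 0 XOR 10 = 10
Nim pile: Grundy value = 5. Running XOR: 10 XOR 5 = 15
coin game: Grundy value = 20. Running XOR: 15 XOR 20 = 27
The combined Grundy value is 27.

27


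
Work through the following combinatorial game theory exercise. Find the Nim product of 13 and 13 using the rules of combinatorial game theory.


Nim multiplication is bilinear over XOR: (u XOR v) * w = (u*w) XOR (v*w).
So we split each operand into its bit components and XOR the pairwise Nim products.
13 = 1 + 4 + 8 (as XOR of powers of 2).
13 = 1 + 4 + 8 (as XOR of powers of 2).
Using the standard Nim-product table on single bits:
  2*2 = 3,   2*4 = 8,   2*8 = 12,
  4*4 = 6,   4*8 = 11,  8*8 = 13,
and  1*x = x (identity), k*l = l*k (commutative).
Pairwise Nim products:
  1 * 1 = 1
  1 * 4 = 4
  1 * 8 = 8
  4 * 1 = 4
  4 * 4 = 6
  4 * 8 = 11
  8 * 1 = 8
  8 * 4 = 11
  8 * 8 = 13
XOR them: 1 XOR 4 XOR 8 XOR 4 XOR 6 XOR 11 XOR 8 XOR 11 XOR 13 = 10.
Result: 13 * 13 = 10 (in Nim).

10


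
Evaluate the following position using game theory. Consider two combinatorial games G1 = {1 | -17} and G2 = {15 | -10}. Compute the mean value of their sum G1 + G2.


G1 = {1 | -17}, G2 = {15 | -10}
Each is a switch {a | b} with numbers a > b; its mean value is (a + b)/2, and mean value is additive over game sums: m(G1 + G2) = m(G1) + m(G2).
Mean of G1 = (1 + (-17))/2 = -16/2 = -8
Mean of G2 = (15 + (-10))/2 = 5/2 = 5/2
Mean of G1 + G2 = -8 + 5/2 = -11/2

-11/2


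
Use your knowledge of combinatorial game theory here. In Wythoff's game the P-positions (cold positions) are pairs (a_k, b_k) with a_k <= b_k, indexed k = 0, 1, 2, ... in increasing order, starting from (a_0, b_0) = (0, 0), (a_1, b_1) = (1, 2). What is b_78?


By Wythoff's theorem, a_k = floor(k * phi) and b_k = floor(k * phi^2) = a_k + k, where phi = (1 + sqrt(5))/2 is the golden ratio.
phi = (1 + sqrt(5))/2 = 1.618034
phi^2 = phi + 1 = 2.618034
k = 78
k * phi^2 = 78 * 2.618034 = 204.206651
b_78 = floor(k * phi^2) = 204 (check: a_78 + k = 126 + 78 = 204)

204


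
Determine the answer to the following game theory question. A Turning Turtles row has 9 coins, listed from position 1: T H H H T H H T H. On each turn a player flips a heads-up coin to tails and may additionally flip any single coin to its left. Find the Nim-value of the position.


Coins: T H H H T H H T H
Key fact: a single head at position k behaves exactly like a Nim heap of size k (turning it to T and optionally flipping a coin at j < k corresponds to moving the heap from k to j, or to 0), and heads combine as a disjunctive sum (two heads at the same place would cancel, matching j XOR j = 0). So the Nim-value is the XOR of the 1-indexed positions of the heads.
Face-up positions (1-indexed): [2, 3, 4, 6, 7, 9]
XOR 0 with 2: 0 XOR 2 = 2
XOR 2 with 3: 2 XOR 3 = 1
XOR 1 with 4: 1 XOR 4 = 5
XOR 5 with 6: 5 XOR 6 = 3
XOR 3 with 7: 3 XOR 7 = 4
XOR 4 with 9: 4 XOR 9 = 13
Nim-value = 13

13


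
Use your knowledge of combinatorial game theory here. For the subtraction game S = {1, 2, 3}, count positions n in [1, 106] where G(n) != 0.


Subtraction set S = {1, 2, 3}, so G(n) = n mod 4.
G(n) = 0 when n is a multiple of 4.
Multiples of 4 in [1, 106]: 26
N-positions (nonzero Grundy) = 106 - 26 = 80

80


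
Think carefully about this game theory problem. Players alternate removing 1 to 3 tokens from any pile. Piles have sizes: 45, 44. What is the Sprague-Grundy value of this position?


Subtraction set: {1, 2, 3}
For this subtraction set, G(n) = n mod 4 (period = max + 1 = 4).
Pile 1 (size 45): G(45) = 45 mod 4 = 1
Pile 2 (size 44): G(44) = 44 mod 4 = 0
Total Grundy value = XOR of all: 1 XOR 0 = 1

1


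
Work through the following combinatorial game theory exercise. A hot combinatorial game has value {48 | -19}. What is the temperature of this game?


The game is {48 | -19}, a switch {a | b} with numbers a > b.
Cooling {a | b} by t gives {a - t | b + t}, which stops being hot when a - t = b + t, i.e. at t = (a - b)/2. So the temperature of a switch is (a - b)/2.
Temperature = (Left option - Right option) / 2
= (48 - (-19)) / 2
= 67 / 2
= 67/2

67/2


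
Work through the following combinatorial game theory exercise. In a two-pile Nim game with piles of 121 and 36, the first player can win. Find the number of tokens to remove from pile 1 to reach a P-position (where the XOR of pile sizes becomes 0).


Piles: 121 and 36
Current XOR: 121 XOR 36 = 93 (non-zero, so this is an N-position).
To make the XOR zero, we need to find a move that balances the piles.
For pile 1 (size 121): target = 121 XOR 93 = 36
We reduce pile 1 from 121 to 36.
Tokens removed: 121 - 36 = 85
Verification: 36 XOR 36 = 0

85


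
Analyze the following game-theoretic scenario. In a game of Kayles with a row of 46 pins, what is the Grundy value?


Kayles: a move removes 1 or 2 adjacent pins from a contiguous row.
Removing pins from a row of k leaves two independent rows (a, b) with a + b = k - 1 (one pin) or a + b = k - 2 (two pins); an end removal gives a = 0.
By Sprague-Grundy, G(k) = mex{ G(a) XOR G(b) } over all these splits. G(0) = 0.
G(1): splits (0,0):0^0=0 -> mex({0}) = 1
G(2): splits (0,1):0^1=1 (0,0):0^0=0 -> mex({0, 1}) = 2
G(3): splits (0,2):0^2=2 (1,1):1^1=0 (0,1):0^1=1 -> mex({0, 1, 2}) = 3
G(4): splits (0,3):0^3=3 (1,2):1^2=3 (0,2):0^2=2 (1,1):1^1=0 -> mex({0, 2, 3}) = 1
G(5): splits (0,4):0^1=1 (1,3):1^3=2 (2,2):2^2=0 (0,3):0^3=3 (1,2):1^2=3 -> mex({0, 1, 2, 3}) = 4
G(6) = mex({0, 1, 2, 4}) = 3
G(7) = mex({0, 1, 3, 4, 5}) = 2
G(8) = mex({0, 2, 3, 5, 6}) = 1
G(9) = mex({0, 1, 2, 3, 6, 7}) = 4
G(10) = mex({0, 1, 3, 4, 5, 7}) = 2
G(11) = mex({0, 1, 2, 3, 4, 5}) = 6
G(12) = mex({0, 1, 2, 3, 5, 6, 7}) = 4
G(13) = mex({0, 2, 3, 4, 6, 7}) = 1
G(14) = mex({0, 1, 4, 5, 6, 7}) = 2
G(15) = mex({0, 1, 2, 3, 4, 5, 6}) = 7
G(16) = mex({0, 2, 3, 5, 6, 7}) = 1
G(17) = mex({0, 1, 2, 3, 5, 6, 7}) = 4
G(18) = mex({0, 1, 2, 4, 5, 6}) = 3
G(19) = mex({0, 1, 3, 4, 5, 7}) = 2
G(20) = mex({0, 2, 3, 4, 5, 6, 7}) = 1
G(21) = mex({0, 1, 2, 3, 5, 6, 7}) = 4
G(22) = mex({0, 1, 2, 3, 4, 5, 7}) = 6
G(23) = mex({0, 1, 2, 3, 4, 5, 6}) = 7
G(24) = mex({0, 1, 2, 3, 5, 6, 7}) = 4
G(25) = mex({0, 2, 3, 4, 6, 7}) = 1
G(26) = mex({0, 1, 3, 4, 5, 6, 7}) = 2
G(27) = mex({0, 1, 2, 3, 4, 5, 6, 7}) = 8
G(28) = mex({0, 1, 2, 3, 4, 6, 7, 8}) = 5
G(29) = mex({0, 1, 2, 3, 5, 6, 7, 8, 9}) = 4
G(30) = mex({0, 1, 2, 3, 4, 5, 6, 9, 10}) = 7
G(31) = mex({0, 1, 3, 4, 5, 7, 10, 11}) = 2
G(32) = mex({0, 2, 3, 4, 5, 6, 7, 9, 11}) = 1
G(33) = mex({0, 1, 2, 3, 4, 5, 6, 7, 9, 12}) = 8
G(34) = mex({0, 1, 2, 3, 4, 5, 7, 8, 11, 12}) = 6
G(35) = mex({0, 1, 2, 3, 4, 5, 6, 8, 9, 10, 11}) = 7
G(36) = mex({0, 1, 2, 3, 5, 6, 7, 9, 10}) = 4
G(37) = mex({0, 2, 3, 4, 6, 7, 9, 10, 11, 12}) = 1
G(38) = mex({0, 1, 3, 4, 5, 6, 7, 9, 10, 11, 12}) = 2
G(39) = mex({0, 1, 2, 4, 5, 6, 7, 9, 10, 12, 14}) = 3
G(40) = mex({0, 2, 3, 4, 6, 7, 11, 12, 14}) = 1
G(41) = mex({0, 1, 2, 3, 5, 6, 7, 9, 10, 11, 12}) = 4
G(42) = mex({0, 1, 2, 3, 4, 5, 6, 9, 10}) = 7
G(43) = mex({0, 1, 3, 4, 5, 7, 9, 10, 12, 15}) = 2
G(44) = mex({0, 2, 3, 4, 5, 6, 7, 9, 10, 12, 15}) = 1
G(45) = mex({0, 1, 2, 3, 4, 5, 6, 7, 9, 10, 12, 14}) = 8
G(46) = mex({0, 1, 3, 4, 5, 7, 8, 11, 12, 14}) = 2
Therefore G(46) = 2.

2


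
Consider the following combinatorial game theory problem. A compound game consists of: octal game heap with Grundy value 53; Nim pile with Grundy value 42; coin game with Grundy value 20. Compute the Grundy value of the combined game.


By the Sprague-Grundy theorem, the Grundy value of a sum of games is the XOR of individual Grundy values.
octal game heap: Grundy value = 53. Running XOR: 0 XOR 53 = 53
Nim pile: Grundy value = 42. Running XOR: 53 XOR 42 = 31
coin game: Grundy value = 20. Running XOR: 31 XOR 20 = 11
The combined Grundy value is 11.

11


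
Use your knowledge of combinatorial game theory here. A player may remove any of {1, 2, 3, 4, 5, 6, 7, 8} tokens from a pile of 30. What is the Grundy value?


The subtraction set is S = {1, 2, 3, 4, 5, 6, 7, 8}.
G(k) = mex{ G(k - s) : s in S, s <= k }. We compute iteratively: G(0) = 0.
G(1) = mex({0}) = 1
G(2) = mex({0, 1}) = 2
G(3) = mex({0, 1, 2}) = 3
G(4) = mex({0, 1, 2, 3}) = 4
G(5) = mex({0, 1, 2, 3, 4}) = 5
G(6) = mex({0, 1, 2, 3, 4, 5}) = 6
G(7) = mex({0, 1, 2, 3, 4, 5, 6}) = 7
G(8) = mex({0, 1, 2, 3, 4, 5, 6, 7}) = 8
G(9) = mex({1, 2, 3, 4, 5, 6, 7, 8}) = 0
G(10) = mex({0, 2, 3, 4, 5, 6, 7, 8}) = 1
G(11) = mex({0, 1, 3, 4, 5, 6, 7, 8}) = 2
G(12) = mex({0, 1, 2, 4, 5, 6, 7, 8}) = 3
G(13) = mex({0, 1, 2, 3, 5, 6, 7, 8}) = 4
G(14) = mex({0, 1, 2, 3, 4, 6, 7, 8}) = 5
G(15) = mex({0, 1, 2, 3, 4, 5, 7, 8}) = 6
G(16) = mex({0, 1, 2, 3, 4, 5, 6, 8}) = 7
Observe that G(9)..G(16) = 0, 1, 2, 3, 4, 5, 6, 7 repeats G(0)..G(7) = 0, 1, 2, 3, 4, 5, 6, 7.
For k >= max(S) = 8, G(k) is determined by the previous 8 values G(k-8)..G(k-1); a window of 8 consecutive values has recurred shifted by 9, so by induction G(k + 9) = G(k) for all k >= 0: the sequence is periodic from the start with period 9.
One period: G(0..8) = 0, 1, 2, 3, 4, 5, 6, 7, 8.
30 mod 9 = 3, so G(30) = G(3) = 3.

3


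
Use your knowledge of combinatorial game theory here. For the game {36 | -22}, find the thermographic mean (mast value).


Game = {36 | -22}, a switch {a | b} with numbers a > b.
Its thermograph has left wall a - t and right wall b + t, which meet at t = (a - b)/2, where both equal (a + b)/2. So the mast (mean value) is at (a + b)/2.
Mean = (36 + (-22))/2 = 14/2 = 7

7


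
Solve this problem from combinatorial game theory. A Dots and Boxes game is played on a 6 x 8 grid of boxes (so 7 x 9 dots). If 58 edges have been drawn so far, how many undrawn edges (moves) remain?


Grid: 6 x 8 boxes, i.e. 7 rows and 9 columns of dots.
Horizontal edges: (rows + 1) * cols = 7 * 8 = 56
Vertical edges: rows * (cols + 1) = 6 * 9 = 54
Total edges: 56 + 54 = 110
Edges drawn: 58
Remaining: 110 - 58 = 52

52


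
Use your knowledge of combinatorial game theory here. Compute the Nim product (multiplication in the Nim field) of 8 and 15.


Nim multiplication is bilinear over XOR: (u XOR v) * w = (u*w) XOR (v*w).
So we split each operand into its bit components and XOR the pairwise Nim products.
8 = 8 (as XOR of powers of 2).
15 = 1 + 2 + 4 + 8 (as XOR of powers of 2).
Using the standard Nim-product table on single bits:
  2*2 = 3,   2*4 = 8,   2*8 = 12,
  4*4 = 6,   4*8 = 11,  8*8 = 13,
and  1*x = x (identity), k*l = l*k (commutative).
Pairwise Nim products:
  8 * 1 = 8
  8 * 2 = 12
  8 * 4 = 11
  8 * 8 = 13
XOR them: 8 XOR 12 XOR 11 XOR 13 = 2.
Result: 8 * 15 = 2 (in Nim).

2


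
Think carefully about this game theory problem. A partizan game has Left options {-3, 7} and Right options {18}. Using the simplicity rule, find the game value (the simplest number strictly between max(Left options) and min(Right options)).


Left options: {-3, 7}, max = 7
Right options: {18}, min = 18
All options are numbers and max(Left) < min(Right), so by the simplicity theorem the value is the simplest (earliest-born) number strictly between 7 and 18.
Integers 8 through 17 all lie strictly between 7 and 18.
Among integers, the simplest (lowest birthday = smallest |n|; 0 is born on day 0, +-n on day n) is 8.
No non-integer in the interval can be simpler: if x is a non-integer in the interval, then floor(x) or ceil(x) also lies in the interval (the interval contains an integer), and both are proper prefixes of x's sign expansion, i.e. born earlier. So the game value is 8.
Game value = 8

8


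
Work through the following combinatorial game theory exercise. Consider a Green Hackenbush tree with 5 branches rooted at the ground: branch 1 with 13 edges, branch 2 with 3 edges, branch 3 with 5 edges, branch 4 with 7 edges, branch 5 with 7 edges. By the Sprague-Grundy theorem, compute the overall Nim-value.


The tree has 5 branches from the ground vertex.
In Green Hackenbush, the Nim-value of a simple path of length k is k.
Branch 1: length 13, Nim-value = 13
Branch 2: length 3, Nim-value = 3
Branch 3: length 5, Nim-value = 5
Branch 4: length 7, Nim-value = 7
Branch 5: length 7, Nim-value = 7
Total Nim-value = XOR of all branch values:
0 XOR 13 = 13
13 XOR 3 = 14
14 XOR 5 = 11
11 XOR 7 = 12
12 XOR 7 = 11
Nim-value of the tree = 11

11


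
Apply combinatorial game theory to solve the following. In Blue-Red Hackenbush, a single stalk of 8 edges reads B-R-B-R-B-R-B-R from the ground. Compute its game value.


Edges (from ground): B-R-B-R-B-R-B-R
By Berlekamp's sign-expansion rule, a Blue-Red Hackenbush stalk has the value of the surreal number whose sign sequence is the edge sequence with B -> + and R -> -.
Sign sequence: +-+-+-+-
Trace the sign expansion in the surreal number tree, starting from 0:
Edge 1: B (sign +) -> bounds (0, +inf), value = 1
Edge 2: R (sign -) -> bounds (0, 1), value = 1/2
Edge 3: B (sign +) -> bounds (1/2, 1), value = 3/4
Edge 4: R (sign -) -> bounds (1/2, 3/4), value = 5/8
Edge 5: B (sign +) -> bounds (5/8, 3/4), value = 11/16
Edge 6: R (sign -) -> bounds (5/8, 11/16), value = 21/32
Edge 7: B (sign +) -> bounds (21/32, 11/16), value = 43/64
Edge 8: R (sign -) -> bounds (21/32, 43/64), value = 85/128
Game value = 85/128

85/128


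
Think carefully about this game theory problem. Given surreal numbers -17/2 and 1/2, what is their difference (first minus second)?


x = -17/2, y = 1/2
Converting to common denominator: 2
x = -17/2, y = 1/2
x - y = -17/2 - 1/2 = -9

-9


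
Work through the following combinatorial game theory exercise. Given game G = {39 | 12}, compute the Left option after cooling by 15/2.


Original game: {39 | 12} (a switch {a | b} with a > b).
Cooling by t (for t below the temperature (a - b)/2 = 27/2) taxes each move by t: {a | b} cooled by t is {a - t | b + t}.
Cooling amount: t = 15/2
Cooled Left option: 39 - 15/2 = 63/2
Cooled Right option: 12 + 15/2 = 39/2
Cooled game: {63/2 | 39/2}
Left option = 63/2

63/2


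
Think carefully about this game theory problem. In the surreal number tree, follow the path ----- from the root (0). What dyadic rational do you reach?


Sign expansion: -----
Rule: track bounds (lo, hi), initially (-inf, +inf). On '+', the current value becomes lo and we move to the simplest number in (value, hi): value + 1 if hi = +inf, otherwise the midpoint (value + hi)/2. On '-', the current value becomes hi and we move to value - 1 if lo = -inf, otherwise the midpoint (lo + value)/2.
Start at 0.
Step 1: sign = -, move left. Bounds: (-inf, 0). Value = -1
Step 2: sign = -, move left. Bounds: (-inf, -1). Value = -2
Step 3: sign = -, move left. Bounds: (-inf, -2). Value = -3
Step 4: sign = -, move left. Bounds: (-inf, -3). Value = -4
Step 5: sign = -, move left. Bounds: (-inf, -4). Value = -5
The surreal number with sign expansion ----- is -5.

-5


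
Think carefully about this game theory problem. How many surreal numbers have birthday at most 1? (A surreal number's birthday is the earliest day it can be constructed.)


Day 0: {|} = 0 is born. Count = 1.
Day n: the number of surreal numbers born by day n is 2^(n+1) - 1.
By day 0: 2^1 - 1 = 1
By day 1: 2^2 - 1 = 3
By day 1: 3 surreal numbers.

3


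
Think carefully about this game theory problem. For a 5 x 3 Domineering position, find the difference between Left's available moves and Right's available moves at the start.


Board is 5 x 3 (rows x cols).
Left (vertical) placements: (rows-1) * cols = 4 * 3 = 12
Right (horizontal) placements: rows * (cols-1) = 5 * 2 = 10
Advantage = Left - Right = 12 - 10 = 2

2


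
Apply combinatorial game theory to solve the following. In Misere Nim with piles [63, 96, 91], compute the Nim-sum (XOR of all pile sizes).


We need the XOR (exclusive or) of all pile sizes.
After XOR-ing pile 1 (size 63): 0 XOR 63 = 63
After XOR-ing pile 2 (size 96): 63 XOR 96 = 95
After XOR-ing pile 3 (size 91): 95 XOR 91 = 4
The Nim-value of this position is 4.

4


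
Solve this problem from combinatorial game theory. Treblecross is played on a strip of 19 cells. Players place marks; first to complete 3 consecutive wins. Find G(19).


Treblecross: place X on empty cells; 3-in-a-row wins.
Playing within two cells of an existing X lets the opponent win at once, so sensible play treats the cells i-2..i+2 around each X as dead. The player left with no safe cell loses, so this is a normal-play take-away game on strips of safe cells.
Placing X at cell i (0-indexed) of a strip of k safe cells leaves independent strips of sizes max(0, i-2) and max(0, k-i-3). Hence G(k) = mex{ G(max(0,i-2)) XOR G(max(0,k-i-3)) : 0 <= i < k }, with G(0) = 0.
G(1): splits (0,0):0^0=0 -> mex({0}) = 1
G(2): splits (0,0):0^0=0 -> mex({0}) = 1
G(3): splits (0,0):0^0=0 -> mex({0}) = 1
G(4): splits (0,1):0^1=1 (0,0):0^0=0 -> mex({0, 1}) = 2
G(5): splits (0,2):0^1=1 (0,1):0^1=1 (0,0):0^0=0 -> mex({0, 1}) = 2
G(6) = mex({1}) = 0
G(7) = mex({0, 1, 2}) = 3
G(8) = mex({0, 1, 2}) = 3
G(9) = mex({0, 2}) = 1
G(10) = mex({0, 2, 3}) = 1
G(11) = mex({0, 3}) = 1
G(12) = mex({1, 3}) = 0
G(13) = mex({0, 1, 2, 3}) = 4
G(14) = mex({0, 1, 2}) = 3
G(15) = mex({0, 1, 2}) = 3
G(16) = mex({0, 1, 2, 4}) = 3
G(17) = mex({0, 1, 3, 4}) = 2
G(18) = mex({0, 1, 3, 4}) = 2
G(19) = mex({0, 1, 3, 5}) = 2
Therefore G(19) = 2.

2


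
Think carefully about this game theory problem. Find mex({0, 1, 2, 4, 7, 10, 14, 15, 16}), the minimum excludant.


Set = {0, 1, 2, 4, 7, 10, 14, 15, 16}
0 is in the set.
1 is in the set.
2 is in the set.
3 is NOT in the set. This is the mex.
mex = 3

3
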